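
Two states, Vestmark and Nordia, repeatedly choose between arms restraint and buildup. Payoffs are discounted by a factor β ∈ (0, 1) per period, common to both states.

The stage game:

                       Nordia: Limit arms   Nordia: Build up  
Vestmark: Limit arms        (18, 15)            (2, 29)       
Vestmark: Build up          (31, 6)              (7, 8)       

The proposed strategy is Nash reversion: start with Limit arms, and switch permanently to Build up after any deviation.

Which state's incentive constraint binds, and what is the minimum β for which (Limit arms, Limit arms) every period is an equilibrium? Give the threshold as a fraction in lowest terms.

Nordia; β ≥ 2/3

Vestmark: cooperation gives 18 each period; deviation gives 31 once then 7 forever.
  18/(1−β) ≥ 31 + 7β/(1−β) ⇒ β ≥ 13/24.
Nordia: cooperation gives 15 each period; deviation gives 29 once then 8 forever.
  β ≥ 14/21 = 2/3.
Both must hold, so the binding constraint is Nordia's: β ≥ 2/3.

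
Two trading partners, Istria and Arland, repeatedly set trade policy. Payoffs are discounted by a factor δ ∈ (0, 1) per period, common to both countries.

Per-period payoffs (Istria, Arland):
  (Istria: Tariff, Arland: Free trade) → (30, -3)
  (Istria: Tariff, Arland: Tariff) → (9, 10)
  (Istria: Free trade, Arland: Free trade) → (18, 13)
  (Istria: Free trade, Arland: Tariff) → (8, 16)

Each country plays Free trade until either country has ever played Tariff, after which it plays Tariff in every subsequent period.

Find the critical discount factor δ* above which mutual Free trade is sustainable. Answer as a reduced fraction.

4/7

For Istria: deviation gain 30−18 = 12, per-period punishment loss 18−9 = 9. IC gives δ ≥ 12/21 = 4/7.
For Arland: gain 3, loss 3 per period, so δ ≥ 3/6 = 1/2.
The tighter constraint is Istria's, so cooperation needs δ ≥ 4/7.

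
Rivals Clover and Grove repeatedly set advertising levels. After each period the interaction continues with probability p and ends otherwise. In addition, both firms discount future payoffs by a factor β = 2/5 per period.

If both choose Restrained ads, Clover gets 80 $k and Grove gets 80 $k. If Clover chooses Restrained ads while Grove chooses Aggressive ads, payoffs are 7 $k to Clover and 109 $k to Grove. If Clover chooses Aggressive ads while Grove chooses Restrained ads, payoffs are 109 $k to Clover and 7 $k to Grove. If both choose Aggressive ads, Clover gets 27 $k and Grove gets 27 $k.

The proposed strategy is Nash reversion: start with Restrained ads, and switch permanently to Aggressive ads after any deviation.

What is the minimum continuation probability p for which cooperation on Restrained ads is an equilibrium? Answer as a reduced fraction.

Expected continuation weight on next period's payoff is β·p = 2/5·p, which plays the role of the discount factor.
Cooperation requires 2/5·p ≥ (109−80)/(109−27) = 29/82, hence p ≥ 145/164.

145/164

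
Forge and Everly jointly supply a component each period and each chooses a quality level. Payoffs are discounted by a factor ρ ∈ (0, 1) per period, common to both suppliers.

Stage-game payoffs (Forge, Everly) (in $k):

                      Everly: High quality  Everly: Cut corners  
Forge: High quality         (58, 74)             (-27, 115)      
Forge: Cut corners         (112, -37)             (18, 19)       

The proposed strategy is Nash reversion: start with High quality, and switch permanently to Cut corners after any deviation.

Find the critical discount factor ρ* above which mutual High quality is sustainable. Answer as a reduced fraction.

For Forge: deviation gain 112−58 = 54, per-period punishment loss 58−18 = 40. IC gives ρ ≥ 54/94 = 27/47.
For Everly: gain 41, loss 55 per period, so ρ ≥ 41/96.
The tighter constraint is Forge's, so cooperation needs ρ ≥ 27/47.

27/47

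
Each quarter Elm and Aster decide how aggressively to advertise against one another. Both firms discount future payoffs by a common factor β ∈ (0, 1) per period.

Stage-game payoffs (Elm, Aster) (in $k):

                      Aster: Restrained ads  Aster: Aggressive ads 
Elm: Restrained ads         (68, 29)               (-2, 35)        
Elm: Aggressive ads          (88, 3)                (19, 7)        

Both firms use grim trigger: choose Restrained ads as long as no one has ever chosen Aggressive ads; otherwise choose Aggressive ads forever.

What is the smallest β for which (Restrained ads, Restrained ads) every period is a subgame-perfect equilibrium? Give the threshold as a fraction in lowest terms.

20/69

Elm's threshold: (88−68)/(88−19) = 20/69.
Aster's threshold: (35−29)/(35−7) = 3/14.
20/69 > 3/14, so Elm binds and β* = 20/69.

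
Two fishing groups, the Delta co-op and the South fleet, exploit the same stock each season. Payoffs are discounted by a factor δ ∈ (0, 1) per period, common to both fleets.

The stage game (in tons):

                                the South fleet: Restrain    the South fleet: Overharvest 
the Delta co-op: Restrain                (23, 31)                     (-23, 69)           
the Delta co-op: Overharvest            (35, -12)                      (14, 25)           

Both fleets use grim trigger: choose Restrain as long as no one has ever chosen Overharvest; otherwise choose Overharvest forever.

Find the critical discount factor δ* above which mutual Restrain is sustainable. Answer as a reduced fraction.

19/22

the Delta co-op's threshold: (35−23)/(35−14) = 4/7.
the South fleet's threshold: (69−31)/(69−25) = 19/22.
4/7 < 19/22, so the South fleet binds and δ* = 19/22.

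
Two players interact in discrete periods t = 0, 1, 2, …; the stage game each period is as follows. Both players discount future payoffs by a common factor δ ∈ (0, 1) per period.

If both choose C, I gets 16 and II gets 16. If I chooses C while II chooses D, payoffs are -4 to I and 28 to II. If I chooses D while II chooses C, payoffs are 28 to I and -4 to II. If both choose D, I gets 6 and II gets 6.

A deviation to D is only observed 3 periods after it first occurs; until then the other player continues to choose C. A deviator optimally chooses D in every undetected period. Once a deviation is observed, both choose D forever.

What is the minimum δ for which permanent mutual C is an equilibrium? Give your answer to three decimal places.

0.817

A deviator earns 28 for 3 periods, then 6 forever; cooperating earns 16 forever. Multiplying the IC by (1−δ):
16 ≥ 28(1−δ^3) + 6δ^3, so 22·δ^3 ≥ 12 and δ^3 ≥ 6/11.
δ ≥ (6/11)^(1/3) ≈ 0.817.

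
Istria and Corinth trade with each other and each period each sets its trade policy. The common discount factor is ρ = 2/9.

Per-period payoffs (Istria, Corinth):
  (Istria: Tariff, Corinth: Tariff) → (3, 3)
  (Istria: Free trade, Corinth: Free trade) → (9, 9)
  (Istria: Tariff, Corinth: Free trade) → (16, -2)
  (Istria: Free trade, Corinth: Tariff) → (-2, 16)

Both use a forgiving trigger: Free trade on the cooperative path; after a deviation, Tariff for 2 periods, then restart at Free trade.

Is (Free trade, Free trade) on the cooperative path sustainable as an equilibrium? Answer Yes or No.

Comparing payoff streams over the 3 periods until play realigns: cooperate → 9(1+ρ+…+ρ^2); deviate → 16 + 3(ρ+…+ρ^2).
Cooperation is sustained iff (9−3)(ρ+…+ρ^2) ≥ 16−9.
ρ+…+ρ^2 = 2/9·(1−(2/9)^2)/(1−2/9) = 0.2716, and (16−9)/(9−3) = 1.1667.
0.2716 < 1.1667, so cooperation is not sustainable.

No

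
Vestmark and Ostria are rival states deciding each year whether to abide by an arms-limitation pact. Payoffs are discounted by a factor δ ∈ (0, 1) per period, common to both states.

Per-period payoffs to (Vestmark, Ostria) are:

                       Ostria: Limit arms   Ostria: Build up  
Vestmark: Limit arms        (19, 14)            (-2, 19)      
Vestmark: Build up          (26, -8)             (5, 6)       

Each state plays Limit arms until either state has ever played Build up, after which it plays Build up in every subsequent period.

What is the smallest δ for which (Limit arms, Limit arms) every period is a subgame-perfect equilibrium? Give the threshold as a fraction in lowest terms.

Vestmark: cooperation gives 19 each period; deviation gives 26 once then 5 forever.
  19/(1−δ) ≥ 26 + 5δ/(1−δ) ⇒ δ ≥ 7/21 = 1/3.
Ostria: cooperation gives 14 each period; deviation gives 19 once then 6 forever.
  δ ≥ 5/13.
Both must hold, so the binding constraint is Ostria's: δ ≥ 5/13.

5/13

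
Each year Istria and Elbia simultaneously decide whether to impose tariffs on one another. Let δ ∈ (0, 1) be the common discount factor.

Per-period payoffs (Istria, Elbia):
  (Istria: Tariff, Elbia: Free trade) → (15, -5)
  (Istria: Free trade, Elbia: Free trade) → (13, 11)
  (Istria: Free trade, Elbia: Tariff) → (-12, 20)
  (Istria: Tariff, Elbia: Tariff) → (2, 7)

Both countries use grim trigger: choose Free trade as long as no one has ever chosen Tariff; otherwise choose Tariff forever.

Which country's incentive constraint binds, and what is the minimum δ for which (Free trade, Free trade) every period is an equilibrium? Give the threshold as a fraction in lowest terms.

Istria's threshold: (15−13)/(15−2) = 2/13.
Elbia's threshold: (20−11)/(20−7) = 9/13.
2/13 < 9/13, so Elbia binds and δ* = 9/13.

Elbia; δ ≥ 9/13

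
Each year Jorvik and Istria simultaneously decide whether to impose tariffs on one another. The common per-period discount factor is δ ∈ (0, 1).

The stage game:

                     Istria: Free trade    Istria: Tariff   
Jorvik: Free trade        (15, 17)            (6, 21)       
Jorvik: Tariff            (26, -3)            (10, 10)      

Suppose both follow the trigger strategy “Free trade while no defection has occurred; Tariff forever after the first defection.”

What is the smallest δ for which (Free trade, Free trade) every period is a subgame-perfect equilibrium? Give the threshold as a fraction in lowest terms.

11/16

Jorvik's threshold: (26−15)/(26−10) = 11/16.
Istria's threshold: (21−17)/(21−10) = 4/11.
11/16 > 4/11, so Jorvik binds and δ* = 11/16.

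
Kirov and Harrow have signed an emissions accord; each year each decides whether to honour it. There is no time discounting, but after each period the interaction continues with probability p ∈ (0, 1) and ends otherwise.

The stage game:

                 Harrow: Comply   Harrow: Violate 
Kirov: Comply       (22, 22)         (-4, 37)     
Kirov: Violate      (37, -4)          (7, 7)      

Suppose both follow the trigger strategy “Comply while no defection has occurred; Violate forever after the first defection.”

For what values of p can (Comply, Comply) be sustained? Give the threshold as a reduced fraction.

Expected cooperation value is 22 + p·22 + p²·22 + … = 22/(1−p); deviation gives 37 + p·7/(1−p).
22 ≥ 37(1−p) + 7p ⇒ 30p ≥ 15 ⇒ p ≥ 15/30 = 1/2.

1/2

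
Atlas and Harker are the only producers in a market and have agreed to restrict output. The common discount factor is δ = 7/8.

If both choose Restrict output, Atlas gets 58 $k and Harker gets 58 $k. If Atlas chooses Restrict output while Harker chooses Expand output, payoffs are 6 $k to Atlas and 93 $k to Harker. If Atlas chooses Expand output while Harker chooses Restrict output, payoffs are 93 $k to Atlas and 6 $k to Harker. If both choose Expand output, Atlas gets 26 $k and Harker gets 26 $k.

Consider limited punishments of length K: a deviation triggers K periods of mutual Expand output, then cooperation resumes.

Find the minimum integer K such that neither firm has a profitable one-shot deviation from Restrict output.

2

No profitable deviation requires (58−26)(δ+…+δ^K) ≥ 93−58, i.e. δ+…+δ^K ≥ 35/32 ≈ 1.0938.
With δ = 7/8, the partial sums are K=1: 0.8750, K=2: 1.6406.
K = 2 is the first length at which the sum reaches 1.0938.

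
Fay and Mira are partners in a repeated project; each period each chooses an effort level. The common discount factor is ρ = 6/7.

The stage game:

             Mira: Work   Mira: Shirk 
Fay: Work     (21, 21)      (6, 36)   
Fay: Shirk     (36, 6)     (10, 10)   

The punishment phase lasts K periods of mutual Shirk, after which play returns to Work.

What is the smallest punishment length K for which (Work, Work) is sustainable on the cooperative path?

No profitable deviation requires (21−10)(ρ+…+ρ^K) ≥ 36−21, i.e. ρ+…+ρ^K ≥ 15/11 ≈ 1.3636.
With ρ = 6/7, the partial sums are K=1: 0.8571, K=2: 1.5918.
K = 2 is the first length at which the sum reaches 1.3636.

2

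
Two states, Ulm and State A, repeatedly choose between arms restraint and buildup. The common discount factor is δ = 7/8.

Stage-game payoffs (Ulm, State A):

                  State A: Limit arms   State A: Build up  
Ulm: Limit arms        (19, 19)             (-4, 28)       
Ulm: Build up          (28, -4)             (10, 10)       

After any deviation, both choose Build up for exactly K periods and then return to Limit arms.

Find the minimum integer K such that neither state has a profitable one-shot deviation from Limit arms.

No profitable deviation requires (19−10)(δ+…+δ^K) ≥ 28−19, i.e. δ+…+δ^K ≥ 1 ≈ 1.0000.
With δ = 7/8, the partial sums are K=1: 0.8750, K=2: 1.6406.
K = 2 is the first length at which the sum reaches 1.0000.

2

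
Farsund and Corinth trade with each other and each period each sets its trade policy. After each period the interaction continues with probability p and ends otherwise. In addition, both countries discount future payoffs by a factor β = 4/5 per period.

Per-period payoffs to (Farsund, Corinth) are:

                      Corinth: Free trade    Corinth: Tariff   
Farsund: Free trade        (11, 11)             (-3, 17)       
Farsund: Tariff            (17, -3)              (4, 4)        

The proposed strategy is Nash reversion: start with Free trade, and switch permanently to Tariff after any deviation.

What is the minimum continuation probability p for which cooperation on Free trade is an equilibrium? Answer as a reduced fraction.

With continuation probability p and discount β, the effective per-period discount factor is βp.
Grim-trigger IC: βp ≥ (17−11)/(17−4) = 6/13.
So p ≥ (6/13)/(4/5) = 15/26.

15/26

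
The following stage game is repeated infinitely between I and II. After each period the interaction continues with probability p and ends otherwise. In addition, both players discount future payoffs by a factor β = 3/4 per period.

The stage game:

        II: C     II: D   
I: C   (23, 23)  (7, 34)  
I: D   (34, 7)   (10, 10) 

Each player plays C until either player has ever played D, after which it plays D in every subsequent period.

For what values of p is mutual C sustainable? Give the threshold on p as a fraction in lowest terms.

11/18

Expected continuation weight on next period's payoff is β·p = 3/4·p, which plays the role of the discount factor.
Cooperation requires 3/4·p ≥ (34−23)/(34−10) = 11/24, hence p ≥ 11/18.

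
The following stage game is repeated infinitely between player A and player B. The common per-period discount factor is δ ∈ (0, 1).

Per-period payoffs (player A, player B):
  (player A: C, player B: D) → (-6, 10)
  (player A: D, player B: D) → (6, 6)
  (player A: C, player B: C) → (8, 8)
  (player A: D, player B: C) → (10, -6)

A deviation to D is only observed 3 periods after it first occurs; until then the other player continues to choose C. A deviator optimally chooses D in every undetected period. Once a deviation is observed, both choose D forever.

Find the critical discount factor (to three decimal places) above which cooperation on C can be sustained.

A deviator earns 10 for 3 periods, then 6 forever; cooperating earns 8 forever. Multiplying the IC by (1−δ):
8 ≥ 10(1−δ^3) + 6δ^3, so 4·δ^3 ≥ 2 and δ^3 ≥ 1/2.
δ ≥ (1/2)^(1/3) ≈ 0.794.

0.794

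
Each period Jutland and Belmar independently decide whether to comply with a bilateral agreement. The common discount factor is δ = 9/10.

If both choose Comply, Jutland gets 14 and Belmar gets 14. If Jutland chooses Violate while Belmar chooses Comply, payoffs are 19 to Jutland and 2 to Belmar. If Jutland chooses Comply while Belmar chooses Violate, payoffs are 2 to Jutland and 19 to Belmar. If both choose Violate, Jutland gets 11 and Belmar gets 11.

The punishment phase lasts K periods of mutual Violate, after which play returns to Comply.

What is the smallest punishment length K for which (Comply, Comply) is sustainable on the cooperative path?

2

No profitable deviation requires (14−11)(δ+…+δ^K) ≥ 19−14, i.e. δ+…+δ^K ≥ 5/3 ≈ 1.6667.
With δ = 9/10, the partial sums are K=1: 0.9000, K=2: 1.7100.
K = 2 is the first length at which the sum reaches 1.6667.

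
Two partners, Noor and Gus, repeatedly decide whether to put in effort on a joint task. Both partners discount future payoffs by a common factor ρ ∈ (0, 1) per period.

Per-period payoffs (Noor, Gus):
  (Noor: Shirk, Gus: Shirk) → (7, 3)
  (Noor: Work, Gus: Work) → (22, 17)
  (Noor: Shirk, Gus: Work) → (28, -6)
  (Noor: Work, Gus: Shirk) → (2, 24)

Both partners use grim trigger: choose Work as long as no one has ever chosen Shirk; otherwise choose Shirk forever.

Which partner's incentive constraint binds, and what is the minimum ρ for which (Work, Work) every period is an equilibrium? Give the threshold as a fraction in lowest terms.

Gus; ρ ≥ 1/3

For Noor: deviation gain 28−22 = 6, per-period punishment loss 22−7 = 15. IC gives ρ ≥ 6/21 = 2/7.
For Gus: gain 7, loss 14 per period, so ρ ≥ 7/21 = 1/3.
The tighter constraint is Gus's, so cooperation needs ρ ≥ 1/3.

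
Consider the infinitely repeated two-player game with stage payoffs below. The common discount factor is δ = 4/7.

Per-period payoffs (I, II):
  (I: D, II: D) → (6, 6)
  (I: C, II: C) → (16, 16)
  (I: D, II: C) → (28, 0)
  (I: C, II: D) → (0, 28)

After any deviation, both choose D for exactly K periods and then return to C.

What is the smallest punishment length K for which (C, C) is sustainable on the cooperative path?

Need Σ_{k=1}^{K} δ^k ≥ (28−16)/(16−6) = 1.2000 at δ = 4/7.
At K = 4 the sum is 1.1912 < 1.2000; at K = 5 it is 1.2521 ≥ 1.2000.
So the minimum punishment length is K = 5.

5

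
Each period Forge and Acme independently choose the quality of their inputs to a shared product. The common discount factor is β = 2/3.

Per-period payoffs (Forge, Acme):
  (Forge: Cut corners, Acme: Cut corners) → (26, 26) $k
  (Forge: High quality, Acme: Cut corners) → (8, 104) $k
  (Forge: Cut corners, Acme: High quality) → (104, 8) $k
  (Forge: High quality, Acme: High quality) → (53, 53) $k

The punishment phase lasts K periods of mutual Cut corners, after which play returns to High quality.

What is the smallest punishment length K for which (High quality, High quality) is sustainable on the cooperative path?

8

IC: β(1−β^K)/(1−β) ≥ (104−53)/(53−26) = 17/9.
With β = 2/3: need 1 − β^K ≥ 17/9·(1−2/3)/(2/3), i.e. β^K ≤ 0.0556.
Since (2/3)^7 = 0.0585 and (2/3)^8 = 0.0390, the smallest such K is 8.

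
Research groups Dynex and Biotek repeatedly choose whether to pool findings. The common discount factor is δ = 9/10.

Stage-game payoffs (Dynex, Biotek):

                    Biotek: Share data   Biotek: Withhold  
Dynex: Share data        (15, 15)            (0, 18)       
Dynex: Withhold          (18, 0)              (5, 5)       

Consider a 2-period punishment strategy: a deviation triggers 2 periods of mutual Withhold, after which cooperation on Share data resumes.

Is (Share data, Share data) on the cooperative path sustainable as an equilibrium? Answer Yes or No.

Yes

A one-shot deviation gives 18 now, then 5 for 2 periods, then back to 15.
Gain from deviating: (18−15) today; loss: (15−5) in each of the next 2 periods.
No-deviation condition: (15−5)(δ+…+δ^2) ≥ 18−15, i.e. δ+…+δ^2 ≥ 3/10.
At δ = 9/10: δ+…+δ^2 = 1.7100 ≥ 0.3000.
So cooperation is sustainable.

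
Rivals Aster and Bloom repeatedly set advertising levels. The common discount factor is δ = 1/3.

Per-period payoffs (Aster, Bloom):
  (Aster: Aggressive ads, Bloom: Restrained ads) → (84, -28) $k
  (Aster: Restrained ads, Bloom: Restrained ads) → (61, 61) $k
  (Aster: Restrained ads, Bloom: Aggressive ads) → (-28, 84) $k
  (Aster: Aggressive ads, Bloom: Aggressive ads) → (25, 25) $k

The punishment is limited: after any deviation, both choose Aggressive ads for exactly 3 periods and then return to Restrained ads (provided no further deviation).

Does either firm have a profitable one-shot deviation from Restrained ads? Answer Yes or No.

Yes

A one-shot deviation gives 84 now, then 25 for 3 periods, then back to 61.
Gain from deviating: (84−61) today; loss: (61−25) in each of the next 3 periods.
No-deviation condition: (61−25)(δ+…+δ^3) ≥ 84−61, i.e. δ+…+δ^3 ≥ 23/36.
At δ = 1/3: δ+…+δ^3 = 0.4815 < 0.6389.
So cooperation is not sustainable.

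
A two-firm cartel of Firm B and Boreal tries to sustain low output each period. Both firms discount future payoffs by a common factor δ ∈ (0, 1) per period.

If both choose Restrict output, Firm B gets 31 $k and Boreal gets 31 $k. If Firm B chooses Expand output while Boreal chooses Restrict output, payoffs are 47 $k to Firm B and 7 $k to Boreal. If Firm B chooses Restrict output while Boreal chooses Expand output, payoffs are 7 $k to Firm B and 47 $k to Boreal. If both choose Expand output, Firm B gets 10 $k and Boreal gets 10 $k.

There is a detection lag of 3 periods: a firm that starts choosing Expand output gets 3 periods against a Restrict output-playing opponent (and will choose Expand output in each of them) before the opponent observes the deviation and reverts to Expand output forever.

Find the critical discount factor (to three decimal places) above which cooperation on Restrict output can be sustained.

0.756

The best deviation is to choose Expand output for all 3 undetected periods, earning 47 each, then 10 forever once detected.
Deviation value: 47(1−δ^3)/(1−δ) + 10δ^3/(1−δ); cooperation value: 31/(1−δ).
IC: 31 ≥ 47(1−δ^3) + 10δ^3 = 47 − 37δ^3.
So δ^3 ≥ 16/37, giving δ ≥ (16/37)^(1/3) ≈ 0.756.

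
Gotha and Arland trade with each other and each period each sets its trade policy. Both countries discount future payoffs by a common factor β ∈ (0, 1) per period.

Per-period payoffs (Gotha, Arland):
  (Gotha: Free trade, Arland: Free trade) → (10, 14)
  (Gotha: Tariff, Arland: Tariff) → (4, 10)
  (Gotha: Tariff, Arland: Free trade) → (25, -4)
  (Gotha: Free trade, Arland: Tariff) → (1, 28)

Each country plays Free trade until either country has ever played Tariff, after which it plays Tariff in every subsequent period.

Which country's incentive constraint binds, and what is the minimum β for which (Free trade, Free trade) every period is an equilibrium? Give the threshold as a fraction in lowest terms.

Arland; β ≥ 7/9

For Gotha: deviation gain 25−10 = 15, per-period punishment loss 10−4 = 6. IC gives β ≥ 15/21 = 5/7.
For Arland: gain 14, loss 4 per period, so β ≥ 14/18 = 7/9.
The tighter constraint is Arland's, so cooperation needs β ≥ 7/9.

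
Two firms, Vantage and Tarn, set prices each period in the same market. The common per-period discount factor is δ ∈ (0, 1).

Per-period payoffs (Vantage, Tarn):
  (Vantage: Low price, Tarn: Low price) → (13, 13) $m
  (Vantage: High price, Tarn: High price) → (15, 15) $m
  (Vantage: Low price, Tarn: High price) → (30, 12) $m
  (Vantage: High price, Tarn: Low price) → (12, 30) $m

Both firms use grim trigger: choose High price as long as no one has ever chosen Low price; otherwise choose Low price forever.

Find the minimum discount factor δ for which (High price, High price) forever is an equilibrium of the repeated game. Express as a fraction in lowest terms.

15/17

15/(1−δ) ≥ 30 + 13δ/(1−δ)
15 ≥ 30 − 17δ
δ ≥ 15/17.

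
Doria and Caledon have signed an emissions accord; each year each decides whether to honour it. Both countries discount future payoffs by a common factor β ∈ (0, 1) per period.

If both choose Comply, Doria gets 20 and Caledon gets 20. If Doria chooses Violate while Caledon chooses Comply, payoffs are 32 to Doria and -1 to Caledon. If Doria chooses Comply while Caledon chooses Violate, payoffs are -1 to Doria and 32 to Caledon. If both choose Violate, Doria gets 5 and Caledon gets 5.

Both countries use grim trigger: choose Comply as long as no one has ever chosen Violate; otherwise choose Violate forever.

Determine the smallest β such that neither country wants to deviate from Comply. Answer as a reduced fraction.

Under grim trigger the critical discount factor is (T−C)/(T−P) with T = 32, C = 20, P = 5.
β* = (32−20)/(32−5) = 12/27 = 4/9.

4/9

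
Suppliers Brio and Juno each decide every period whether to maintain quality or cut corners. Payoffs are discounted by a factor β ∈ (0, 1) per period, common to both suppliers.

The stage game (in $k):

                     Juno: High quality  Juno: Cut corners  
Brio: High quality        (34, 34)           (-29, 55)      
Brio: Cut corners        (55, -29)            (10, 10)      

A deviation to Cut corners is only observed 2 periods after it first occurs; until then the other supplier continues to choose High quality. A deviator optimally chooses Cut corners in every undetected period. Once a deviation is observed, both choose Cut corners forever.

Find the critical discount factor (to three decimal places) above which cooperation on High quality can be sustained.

Deviating for the 2 undetected periods gains 55−34 = 21 per period over cooperation, then loses 34−10 = 24 per period forever once punishment starts.
Gain: 21(1 + β + … + β^1); loss: 24·β^2/(1−β).
No profitable deviation ⇔ 21(1−β^2) ≤ 24·β^2, i.e. β^2 ≥ 21/(21+24) = 7/15.
Hence β ≥ (7/15)^(1/2) ≈ 0.683.

0.683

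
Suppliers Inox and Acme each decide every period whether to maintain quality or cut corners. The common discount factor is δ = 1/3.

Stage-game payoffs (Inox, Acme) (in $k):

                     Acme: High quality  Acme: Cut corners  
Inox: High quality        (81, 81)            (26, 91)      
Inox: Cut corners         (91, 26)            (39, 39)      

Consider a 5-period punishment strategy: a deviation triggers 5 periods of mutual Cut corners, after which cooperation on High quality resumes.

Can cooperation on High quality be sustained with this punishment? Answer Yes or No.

IC: δ+…+δ^5 ≥ (91−81)/(81−39) = 5/21.
At δ = 1/3: partial sum = 0.4979 ≥ 0.2381. Cooperation sustainable.

Yes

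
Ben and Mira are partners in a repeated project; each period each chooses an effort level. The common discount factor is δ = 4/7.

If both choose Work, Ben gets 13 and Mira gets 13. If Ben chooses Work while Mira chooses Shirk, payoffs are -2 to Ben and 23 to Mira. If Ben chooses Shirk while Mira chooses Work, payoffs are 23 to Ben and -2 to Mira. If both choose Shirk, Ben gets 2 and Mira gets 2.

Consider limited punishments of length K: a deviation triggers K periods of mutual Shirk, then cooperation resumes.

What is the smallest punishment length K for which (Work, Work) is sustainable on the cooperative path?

IC: δ(1−δ^K)/(1−δ) ≥ (23−13)/(13−2) = 10/11.
With δ = 4/7: need 1 − δ^K ≥ 10/11·(1−4/7)/(4/7), i.e. δ^K ≤ 0.3182.
Since (4/7)^2 = 0.3265 and (4/7)^3 = 0.1866, the smallest such K is 3.

3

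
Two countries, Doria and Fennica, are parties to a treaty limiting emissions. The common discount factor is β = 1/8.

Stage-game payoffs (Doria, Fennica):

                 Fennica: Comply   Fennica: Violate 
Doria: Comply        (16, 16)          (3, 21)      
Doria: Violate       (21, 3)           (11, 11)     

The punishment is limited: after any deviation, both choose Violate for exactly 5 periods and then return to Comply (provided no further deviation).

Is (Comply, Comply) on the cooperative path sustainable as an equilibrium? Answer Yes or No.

A one-shot deviation gives 21 now, then 11 for 5 periods, then back to 16.
Gain from deviating: (21−16) today; loss: (16−11) in each of the next 5 periods.
No-deviation condition: (16−11)(β+…+β^5) ≥ 21−16, i.e. β+…+β^5 ≥ 1.
At β = 1/8: β+…+β^5 = 0.1429 < 1.0000.
So cooperation is not sustainable.

No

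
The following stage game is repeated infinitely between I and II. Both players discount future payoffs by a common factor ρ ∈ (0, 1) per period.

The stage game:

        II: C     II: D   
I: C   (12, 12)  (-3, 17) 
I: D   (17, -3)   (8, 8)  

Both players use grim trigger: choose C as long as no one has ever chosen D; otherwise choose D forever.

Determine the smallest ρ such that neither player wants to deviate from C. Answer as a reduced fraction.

One-period gain from deviating is 17 − 12 = 5. The loss is 12 − 8 = 4 in every subsequent period, with present value 4·ρ/(1−ρ).
Deviation is unprofitable when 4·ρ/(1−ρ) ≥ 5, i.e. ρ/(1−ρ) ≥ 5/4.
Equivalently ρ ≥ 5/(5+4) = 5/9.

5/9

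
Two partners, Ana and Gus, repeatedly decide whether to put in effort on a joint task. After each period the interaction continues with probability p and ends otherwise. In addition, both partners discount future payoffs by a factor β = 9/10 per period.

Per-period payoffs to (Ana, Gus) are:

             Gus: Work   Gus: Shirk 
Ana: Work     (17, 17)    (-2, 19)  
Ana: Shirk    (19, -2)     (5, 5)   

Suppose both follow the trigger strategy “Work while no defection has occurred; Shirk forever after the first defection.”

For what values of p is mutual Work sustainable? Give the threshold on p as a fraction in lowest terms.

With continuation probability p and discount β, the effective per-period discount factor is βp.
Grim-trigger IC: βp ≥ (19−17)/(19−5) = 1/7.
So p ≥ (1/7)/(9/10) = 10/63.

10/63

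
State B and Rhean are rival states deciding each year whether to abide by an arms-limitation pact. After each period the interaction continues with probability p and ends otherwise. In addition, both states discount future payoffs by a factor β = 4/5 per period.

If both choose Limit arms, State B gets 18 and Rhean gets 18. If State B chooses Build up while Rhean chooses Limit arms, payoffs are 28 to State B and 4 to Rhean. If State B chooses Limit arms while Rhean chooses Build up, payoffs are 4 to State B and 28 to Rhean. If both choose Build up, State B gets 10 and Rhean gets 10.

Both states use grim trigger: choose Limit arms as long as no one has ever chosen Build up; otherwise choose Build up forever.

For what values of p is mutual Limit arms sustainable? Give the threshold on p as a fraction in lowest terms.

25/36

With continuation probability p and discount β, the effective per-period discount factor is βp.
Grim-trigger IC: βp ≥ (28−18)/(28−10) = 5/9.
So p ≥ (5/9)/(4/5) = 25/36.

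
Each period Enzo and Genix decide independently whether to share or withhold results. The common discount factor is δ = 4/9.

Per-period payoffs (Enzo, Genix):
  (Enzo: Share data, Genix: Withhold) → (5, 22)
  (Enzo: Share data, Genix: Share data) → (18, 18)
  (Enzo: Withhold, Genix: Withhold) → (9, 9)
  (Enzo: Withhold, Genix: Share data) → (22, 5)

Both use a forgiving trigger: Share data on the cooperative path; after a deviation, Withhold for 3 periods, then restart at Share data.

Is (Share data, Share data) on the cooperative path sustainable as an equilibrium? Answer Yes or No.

A one-shot deviation gives 22 now, then 9 for 3 periods, then back to 18.
Gain from deviating: (22−18) today; loss: (18−9) in each of the next 3 periods.
No-deviation condition: (18−9)(δ+…+δ^3) ≥ 22−18, i.e. δ+…+δ^3 ≥ 4/9.
At δ = 4/9: δ+…+δ^3 = 0.7298 ≥ 0.4444.
So cooperation is sustainable.

Yes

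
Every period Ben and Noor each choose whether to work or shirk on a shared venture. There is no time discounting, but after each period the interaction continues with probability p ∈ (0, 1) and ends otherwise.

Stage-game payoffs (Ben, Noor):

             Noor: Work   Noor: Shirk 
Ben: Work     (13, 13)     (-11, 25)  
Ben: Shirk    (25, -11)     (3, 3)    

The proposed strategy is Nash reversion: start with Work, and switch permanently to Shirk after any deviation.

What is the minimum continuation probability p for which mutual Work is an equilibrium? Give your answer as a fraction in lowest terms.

With no time discounting, the continuation probability p plays the role of the discount factor.
Grim-trigger IC: 13/(1−p) ≥ 25 + 3p/(1−p) ⇒ p ≥ (25−13)/(25−3) = 6/11.

6/11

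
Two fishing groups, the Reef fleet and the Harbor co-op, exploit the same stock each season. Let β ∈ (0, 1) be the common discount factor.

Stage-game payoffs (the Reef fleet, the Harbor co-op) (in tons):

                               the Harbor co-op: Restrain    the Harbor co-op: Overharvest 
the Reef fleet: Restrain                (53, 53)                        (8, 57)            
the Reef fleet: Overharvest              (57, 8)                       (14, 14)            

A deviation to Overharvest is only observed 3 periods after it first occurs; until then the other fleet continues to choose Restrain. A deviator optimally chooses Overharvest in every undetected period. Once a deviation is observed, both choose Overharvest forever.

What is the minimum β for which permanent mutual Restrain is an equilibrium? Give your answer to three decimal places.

0.453

The best deviation is to choose Overharvest for all 3 undetected periods, earning 57 each, then 14 forever once detected.
Deviation value: 57(1−β^3)/(1−β) + 14β^3/(1−β); cooperation value: 53/(1−β).
IC: 53 ≥ 57(1−β^3) + 14β^3 = 57 − 43β^3.
So β^3 ≥ 4/43, giving β ≥ (4/43)^(1/3) ≈ 0.453.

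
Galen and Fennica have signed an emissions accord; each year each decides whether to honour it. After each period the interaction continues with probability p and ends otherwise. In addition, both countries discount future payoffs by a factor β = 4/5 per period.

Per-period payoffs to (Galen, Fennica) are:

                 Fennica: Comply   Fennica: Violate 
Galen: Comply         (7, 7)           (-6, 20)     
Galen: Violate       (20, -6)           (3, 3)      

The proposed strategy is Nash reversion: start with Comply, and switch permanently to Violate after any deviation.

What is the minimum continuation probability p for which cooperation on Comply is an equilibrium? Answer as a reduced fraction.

65/68

With continuation probability p and discount β, the effective per-period discount factor is βp.
Grim-trigger IC: βp ≥ (20−7)/(20−3) = 13/17.
So p ≥ (13/17)/(4/5) = 65/68.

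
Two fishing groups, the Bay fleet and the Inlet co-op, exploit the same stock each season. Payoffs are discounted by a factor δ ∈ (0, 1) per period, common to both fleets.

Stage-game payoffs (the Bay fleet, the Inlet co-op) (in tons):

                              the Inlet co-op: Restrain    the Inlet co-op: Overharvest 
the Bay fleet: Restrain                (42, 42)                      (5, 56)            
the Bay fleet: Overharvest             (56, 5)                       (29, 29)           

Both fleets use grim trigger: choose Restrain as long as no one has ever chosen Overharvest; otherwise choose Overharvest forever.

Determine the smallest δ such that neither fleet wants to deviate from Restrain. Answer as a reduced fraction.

42/(1−δ) ≥ 56 + 29δ/(1−δ)
42 ≥ 56 − 27δ
δ ≥ 14/27.

14/27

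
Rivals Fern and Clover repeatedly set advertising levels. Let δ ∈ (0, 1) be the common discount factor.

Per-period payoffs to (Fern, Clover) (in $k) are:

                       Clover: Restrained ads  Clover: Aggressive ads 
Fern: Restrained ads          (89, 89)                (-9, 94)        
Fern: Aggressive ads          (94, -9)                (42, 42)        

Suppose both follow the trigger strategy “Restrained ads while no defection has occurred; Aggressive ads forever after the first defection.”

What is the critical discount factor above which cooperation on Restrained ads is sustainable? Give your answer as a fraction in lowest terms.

One-period gain from deviating is 94 − 89 = 5. The loss is 89 − 42 = 47 in every subsequent period, with present value 47·δ/(1−δ).
Deviation is unprofitable when 47·δ/(1−δ) ≥ 5, i.e. δ/(1−δ) ≥ 5/47.
Equivalently δ ≥ 5/(5+47) = 5/52.

5/52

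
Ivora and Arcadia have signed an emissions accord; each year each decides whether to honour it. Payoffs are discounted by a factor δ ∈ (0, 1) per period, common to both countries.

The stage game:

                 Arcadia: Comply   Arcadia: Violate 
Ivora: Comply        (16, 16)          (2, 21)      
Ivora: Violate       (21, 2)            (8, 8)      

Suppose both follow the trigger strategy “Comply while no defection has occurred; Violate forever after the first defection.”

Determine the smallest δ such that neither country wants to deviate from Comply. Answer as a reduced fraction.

5/13

16/(1−δ) ≥ 21 + 8δ/(1−δ)
16 ≥ 21 − 13δ
δ ≥ 5/13.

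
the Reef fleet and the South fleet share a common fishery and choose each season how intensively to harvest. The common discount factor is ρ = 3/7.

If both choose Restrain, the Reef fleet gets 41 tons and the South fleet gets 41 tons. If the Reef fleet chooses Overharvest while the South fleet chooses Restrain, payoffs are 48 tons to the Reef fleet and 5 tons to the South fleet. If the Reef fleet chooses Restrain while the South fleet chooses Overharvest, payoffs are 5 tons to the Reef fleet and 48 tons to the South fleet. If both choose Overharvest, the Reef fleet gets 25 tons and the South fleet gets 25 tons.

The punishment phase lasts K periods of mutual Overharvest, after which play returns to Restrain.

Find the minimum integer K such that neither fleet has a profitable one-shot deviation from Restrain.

Need Σ_{k=1}^{K} ρ^k ≥ (48−41)/(41−25) = 0.4375 at ρ = 3/7.
At K = 1 the sum is 0.4286 < 0.4375; at K = 2 it is 0.6122 ≥ 0.4375.
So the minimum punishment length is K = 2.

2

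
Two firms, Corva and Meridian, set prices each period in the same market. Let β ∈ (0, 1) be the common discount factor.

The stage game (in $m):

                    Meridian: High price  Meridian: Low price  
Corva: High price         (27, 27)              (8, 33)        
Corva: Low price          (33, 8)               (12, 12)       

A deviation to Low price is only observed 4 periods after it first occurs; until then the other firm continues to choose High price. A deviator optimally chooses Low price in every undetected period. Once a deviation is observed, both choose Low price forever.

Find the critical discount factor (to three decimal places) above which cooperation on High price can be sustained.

The best deviation is to choose Low price for all 4 undetected periods, earning 33 each, then 12 forever once detected.
Deviation value: 33(1−β^4)/(1−β) + 12β^4/(1−β); cooperation value: 27/(1−β).
IC: 27 ≥ 33(1−β^4) + 12β^4 = 33 − 21β^4.
So β^4 ≥ 6/21 = 2/7, giving β ≥ (2/7)^(1/4) ≈ 0.731.

0.731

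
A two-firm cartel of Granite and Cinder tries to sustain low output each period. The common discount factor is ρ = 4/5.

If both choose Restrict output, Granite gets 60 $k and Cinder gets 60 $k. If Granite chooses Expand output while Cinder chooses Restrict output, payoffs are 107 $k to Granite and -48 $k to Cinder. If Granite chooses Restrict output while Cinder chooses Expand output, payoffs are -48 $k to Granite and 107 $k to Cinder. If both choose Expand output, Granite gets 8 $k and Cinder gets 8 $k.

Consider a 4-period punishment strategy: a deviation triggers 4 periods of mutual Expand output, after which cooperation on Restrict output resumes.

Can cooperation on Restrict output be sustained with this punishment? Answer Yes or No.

IC: ρ+…+ρ^4 ≥ (107−60)/(60−8) = 47/52.
At ρ = 4/5: partial sum = 2.3616 ≥ 0.9038. Cooperation sustainable.

Yes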